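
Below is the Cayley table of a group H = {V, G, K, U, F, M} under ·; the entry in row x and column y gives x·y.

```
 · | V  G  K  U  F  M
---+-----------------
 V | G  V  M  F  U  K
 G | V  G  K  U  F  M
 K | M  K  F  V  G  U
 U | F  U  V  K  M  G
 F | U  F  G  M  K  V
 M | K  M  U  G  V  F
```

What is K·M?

Read row K, column M: K·M = U.

U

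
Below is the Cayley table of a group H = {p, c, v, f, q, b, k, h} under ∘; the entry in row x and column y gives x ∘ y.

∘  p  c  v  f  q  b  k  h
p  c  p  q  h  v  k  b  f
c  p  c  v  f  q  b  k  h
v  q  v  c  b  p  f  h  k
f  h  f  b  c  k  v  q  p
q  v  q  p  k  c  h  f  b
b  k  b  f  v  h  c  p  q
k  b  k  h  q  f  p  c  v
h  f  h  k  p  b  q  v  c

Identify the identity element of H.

c

The identity e satisfies e ∘ x = x for all x, so its row in the table reproduces the column headers.
Row c reads: p, c, v, f, q, b, k, h — exactly the header order. So c is the identity.
(Structurally, H here is isomorphic to the elementary abelian group (Z_2)^3.)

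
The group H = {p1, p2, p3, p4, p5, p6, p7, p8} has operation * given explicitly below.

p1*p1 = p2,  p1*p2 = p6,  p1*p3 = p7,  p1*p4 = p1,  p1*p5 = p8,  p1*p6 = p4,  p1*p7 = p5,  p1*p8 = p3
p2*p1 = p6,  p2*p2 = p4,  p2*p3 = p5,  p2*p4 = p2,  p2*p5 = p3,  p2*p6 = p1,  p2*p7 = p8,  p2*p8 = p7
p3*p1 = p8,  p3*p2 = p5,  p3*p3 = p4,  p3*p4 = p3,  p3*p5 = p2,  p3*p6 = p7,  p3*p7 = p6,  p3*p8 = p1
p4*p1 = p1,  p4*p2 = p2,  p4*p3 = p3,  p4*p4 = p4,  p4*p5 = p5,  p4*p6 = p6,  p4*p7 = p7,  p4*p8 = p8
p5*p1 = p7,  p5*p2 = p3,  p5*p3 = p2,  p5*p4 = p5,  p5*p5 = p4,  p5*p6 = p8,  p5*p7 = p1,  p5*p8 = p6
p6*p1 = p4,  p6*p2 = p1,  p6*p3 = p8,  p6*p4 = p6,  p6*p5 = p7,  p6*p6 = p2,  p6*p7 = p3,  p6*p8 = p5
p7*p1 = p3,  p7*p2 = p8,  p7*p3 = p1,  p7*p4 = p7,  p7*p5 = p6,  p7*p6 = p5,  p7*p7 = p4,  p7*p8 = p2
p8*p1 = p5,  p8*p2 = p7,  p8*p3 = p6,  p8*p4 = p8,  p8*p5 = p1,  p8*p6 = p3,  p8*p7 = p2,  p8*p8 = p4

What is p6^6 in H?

p6^1 = p6
p6^2 = p6*p6 = p2
p6^3 = p2*p6 = p1
p6^4 = p1*p6 = p4
p6^5 = p4*p6 = p6
p6^6 = p6*p6 = p2

p2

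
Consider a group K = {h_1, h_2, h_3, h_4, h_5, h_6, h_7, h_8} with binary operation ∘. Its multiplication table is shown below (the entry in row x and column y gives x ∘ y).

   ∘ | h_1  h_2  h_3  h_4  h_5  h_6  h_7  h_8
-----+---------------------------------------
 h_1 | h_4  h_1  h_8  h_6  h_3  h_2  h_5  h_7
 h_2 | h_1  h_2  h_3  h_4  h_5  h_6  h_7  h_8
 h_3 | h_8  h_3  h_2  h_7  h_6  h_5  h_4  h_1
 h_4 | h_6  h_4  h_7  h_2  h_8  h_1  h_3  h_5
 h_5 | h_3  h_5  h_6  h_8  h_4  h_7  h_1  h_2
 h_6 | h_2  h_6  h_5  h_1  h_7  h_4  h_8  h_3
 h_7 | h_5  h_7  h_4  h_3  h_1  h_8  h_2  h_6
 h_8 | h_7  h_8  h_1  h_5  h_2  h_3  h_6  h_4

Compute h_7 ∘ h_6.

Read row h_7, column h_6: h_7 ∘ h_6 = h_8.

h_8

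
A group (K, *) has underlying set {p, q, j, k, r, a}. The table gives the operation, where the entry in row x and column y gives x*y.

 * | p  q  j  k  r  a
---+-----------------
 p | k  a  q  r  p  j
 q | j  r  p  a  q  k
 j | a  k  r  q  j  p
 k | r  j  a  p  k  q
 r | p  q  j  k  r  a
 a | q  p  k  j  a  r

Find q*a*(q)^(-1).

The identity is r. In row q, the entry r sits in column q, so q^(-1) = q.
q*a = k
k*q = j

j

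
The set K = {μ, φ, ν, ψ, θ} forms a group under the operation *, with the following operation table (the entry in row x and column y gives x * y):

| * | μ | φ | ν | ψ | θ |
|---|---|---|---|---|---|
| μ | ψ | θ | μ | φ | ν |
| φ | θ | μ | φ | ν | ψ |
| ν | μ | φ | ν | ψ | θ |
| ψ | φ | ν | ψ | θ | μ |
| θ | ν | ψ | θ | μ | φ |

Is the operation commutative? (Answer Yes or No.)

Check whether the table is symmetric across its main diagonal.
Every entry (row x, col y) equals the entry (row y, col x), so K is abelian.

Yes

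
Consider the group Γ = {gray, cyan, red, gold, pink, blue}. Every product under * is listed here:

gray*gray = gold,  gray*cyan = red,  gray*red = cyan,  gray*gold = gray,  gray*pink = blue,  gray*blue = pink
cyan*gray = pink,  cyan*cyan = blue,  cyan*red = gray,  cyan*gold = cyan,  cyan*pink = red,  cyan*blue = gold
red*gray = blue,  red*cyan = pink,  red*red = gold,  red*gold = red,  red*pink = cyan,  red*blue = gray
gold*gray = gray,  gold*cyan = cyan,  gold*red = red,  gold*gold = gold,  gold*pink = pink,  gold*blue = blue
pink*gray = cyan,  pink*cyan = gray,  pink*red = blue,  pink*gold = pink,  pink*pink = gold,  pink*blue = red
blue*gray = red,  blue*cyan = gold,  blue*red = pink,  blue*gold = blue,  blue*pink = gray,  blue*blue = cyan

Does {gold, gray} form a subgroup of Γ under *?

{gold, gray} contains the identity gold.
Checking products: every product of two elements of {gold, gray} (read from the table) lies in {gold, gray}, so the set is closed.
In a finite group, a nonempty closed subset is a subgroup. So {gold, gray} ≤ Γ.

Yes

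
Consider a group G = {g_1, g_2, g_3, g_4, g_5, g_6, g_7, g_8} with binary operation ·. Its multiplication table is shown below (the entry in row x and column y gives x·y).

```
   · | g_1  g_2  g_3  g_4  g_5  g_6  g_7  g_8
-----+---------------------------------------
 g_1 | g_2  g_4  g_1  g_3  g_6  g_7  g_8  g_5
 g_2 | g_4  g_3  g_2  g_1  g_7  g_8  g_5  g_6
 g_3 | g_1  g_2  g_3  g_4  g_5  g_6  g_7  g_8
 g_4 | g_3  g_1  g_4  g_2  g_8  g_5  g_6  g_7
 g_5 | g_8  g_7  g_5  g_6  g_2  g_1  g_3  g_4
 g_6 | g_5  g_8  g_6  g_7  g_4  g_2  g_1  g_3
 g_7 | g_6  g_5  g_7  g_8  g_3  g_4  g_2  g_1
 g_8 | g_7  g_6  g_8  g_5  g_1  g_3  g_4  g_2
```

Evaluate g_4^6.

g_2

g_4^1 = g_4
g_4^2 = g_4·g_4 = g_2
g_4^3 = g_2·g_4 = g_1
g_4^4 = g_1·g_4 = g_3
g_4^5 = g_3·g_4 = g_4
g_4^6 = g_4·g_4 = g_2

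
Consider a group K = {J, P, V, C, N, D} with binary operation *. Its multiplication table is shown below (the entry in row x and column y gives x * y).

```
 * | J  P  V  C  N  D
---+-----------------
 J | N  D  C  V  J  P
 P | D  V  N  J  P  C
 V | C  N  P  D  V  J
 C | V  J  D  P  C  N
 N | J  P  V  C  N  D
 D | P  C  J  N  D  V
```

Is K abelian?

Yes

Check whether the table is symmetric across its main diagonal.
Every entry (row x, col y) equals the entry (row y, col x), so K is abelian.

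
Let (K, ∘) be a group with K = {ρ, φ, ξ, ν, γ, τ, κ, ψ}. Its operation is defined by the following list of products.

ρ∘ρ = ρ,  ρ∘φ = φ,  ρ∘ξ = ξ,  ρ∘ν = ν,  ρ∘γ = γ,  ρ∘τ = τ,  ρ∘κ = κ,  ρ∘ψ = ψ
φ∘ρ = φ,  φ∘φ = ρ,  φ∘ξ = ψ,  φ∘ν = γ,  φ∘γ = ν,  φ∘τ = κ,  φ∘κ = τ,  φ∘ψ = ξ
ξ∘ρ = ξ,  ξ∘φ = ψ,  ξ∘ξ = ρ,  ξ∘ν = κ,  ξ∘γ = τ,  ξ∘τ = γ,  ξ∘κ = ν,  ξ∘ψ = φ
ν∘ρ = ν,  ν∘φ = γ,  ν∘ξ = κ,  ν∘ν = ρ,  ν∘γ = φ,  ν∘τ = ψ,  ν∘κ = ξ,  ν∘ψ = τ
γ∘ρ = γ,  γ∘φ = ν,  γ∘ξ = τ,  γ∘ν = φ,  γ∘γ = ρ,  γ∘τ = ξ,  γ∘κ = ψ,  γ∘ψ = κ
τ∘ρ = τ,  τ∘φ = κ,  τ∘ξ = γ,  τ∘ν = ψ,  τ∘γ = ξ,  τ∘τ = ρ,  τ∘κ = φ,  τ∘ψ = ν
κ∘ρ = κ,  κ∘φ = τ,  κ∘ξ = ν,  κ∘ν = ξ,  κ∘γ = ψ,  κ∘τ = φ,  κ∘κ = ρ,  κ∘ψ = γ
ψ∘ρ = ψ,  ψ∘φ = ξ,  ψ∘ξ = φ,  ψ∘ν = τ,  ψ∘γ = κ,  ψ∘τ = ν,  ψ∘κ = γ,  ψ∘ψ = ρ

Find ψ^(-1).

First locate the identity: row ρ matches the header, so ρ is the identity.
Scan row ψ for ρ: ψ ∘ ψ = ρ. Hence ψ^(-1) = ψ.

ψ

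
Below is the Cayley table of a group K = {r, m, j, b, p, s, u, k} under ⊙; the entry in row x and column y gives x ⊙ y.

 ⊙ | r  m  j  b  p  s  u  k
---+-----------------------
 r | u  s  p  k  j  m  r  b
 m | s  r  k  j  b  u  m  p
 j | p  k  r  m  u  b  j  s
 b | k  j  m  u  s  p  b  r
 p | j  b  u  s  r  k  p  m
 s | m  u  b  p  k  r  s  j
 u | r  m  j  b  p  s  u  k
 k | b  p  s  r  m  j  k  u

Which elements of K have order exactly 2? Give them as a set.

{b, k, r}

Identity is u. Compute the order of each non-identity element by repeated multiplication:
  r: r → u  (order 2)
  m: m → r → s → u  (order 4)
  j: j → r → p → u  (order 4)
  b: b → u  (order 2)
  p: p → r → j → u  (order 4)
  s: s → r → m → u  (order 4)
  k: k → u  (order 2)
Elements of order 2: {b, k, r}.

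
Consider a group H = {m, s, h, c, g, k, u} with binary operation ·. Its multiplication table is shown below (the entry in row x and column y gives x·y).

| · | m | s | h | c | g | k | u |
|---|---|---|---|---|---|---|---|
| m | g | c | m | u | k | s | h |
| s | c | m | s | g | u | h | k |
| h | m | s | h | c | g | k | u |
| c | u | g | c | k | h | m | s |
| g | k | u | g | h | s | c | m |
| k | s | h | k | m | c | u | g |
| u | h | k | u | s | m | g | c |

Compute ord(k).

The identity element is h (its row matches the header).
k^1 = k
k^2 = k·k = u
k^3 = u·k = g
k^4 = g·k = c
k^5 = c·k = m
k^6 = m·k = s
k^7 = s·k = h
The first power of k equal to the identity is k^7, so ord(k) = 7.

7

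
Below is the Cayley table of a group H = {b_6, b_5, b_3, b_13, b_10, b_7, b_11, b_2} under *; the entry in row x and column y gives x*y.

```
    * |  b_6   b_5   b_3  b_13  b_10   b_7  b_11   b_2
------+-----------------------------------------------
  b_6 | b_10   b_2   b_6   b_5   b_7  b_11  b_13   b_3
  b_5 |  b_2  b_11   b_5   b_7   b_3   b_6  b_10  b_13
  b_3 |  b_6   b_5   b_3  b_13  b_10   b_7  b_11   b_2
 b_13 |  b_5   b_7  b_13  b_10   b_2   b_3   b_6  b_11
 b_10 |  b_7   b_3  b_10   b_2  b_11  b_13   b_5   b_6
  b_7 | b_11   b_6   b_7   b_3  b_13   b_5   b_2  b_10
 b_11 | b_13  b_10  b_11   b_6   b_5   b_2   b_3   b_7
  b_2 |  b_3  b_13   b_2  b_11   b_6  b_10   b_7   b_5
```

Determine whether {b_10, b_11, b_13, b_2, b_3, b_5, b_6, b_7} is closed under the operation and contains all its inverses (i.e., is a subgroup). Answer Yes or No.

{b_10, b_11, b_13, b_2, b_3, b_5, b_6, b_7} contains the identity b_3.
Checking products: every product of two elements of {b_10, b_11, b_13, b_2, b_3, b_5, b_6, b_7} (read from the table) lies in {b_10, b_11, b_13, b_2, b_3, b_5, b_6, b_7}, so the set is closed.
In a finite group, a nonempty closed subset is a subgroup. So {b_10, b_11, b_13, b_2, b_3, b_5, b_6, b_7} ≤ H.
(Structurally, H here is isomorphic to the cyclic group Z_8.)

Yes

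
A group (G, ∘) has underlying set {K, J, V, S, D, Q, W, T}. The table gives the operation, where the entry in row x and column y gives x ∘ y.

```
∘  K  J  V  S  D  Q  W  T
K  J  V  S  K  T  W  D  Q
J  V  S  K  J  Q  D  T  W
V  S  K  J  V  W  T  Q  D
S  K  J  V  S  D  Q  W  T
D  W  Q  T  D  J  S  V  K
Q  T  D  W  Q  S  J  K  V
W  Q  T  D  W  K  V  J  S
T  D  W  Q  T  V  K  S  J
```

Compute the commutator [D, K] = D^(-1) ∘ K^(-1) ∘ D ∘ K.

J

Identity is S; from the table D^(-1) = Q and K^(-1) = V.
Q ∘ V = W
W ∘ D = K
K ∘ K = J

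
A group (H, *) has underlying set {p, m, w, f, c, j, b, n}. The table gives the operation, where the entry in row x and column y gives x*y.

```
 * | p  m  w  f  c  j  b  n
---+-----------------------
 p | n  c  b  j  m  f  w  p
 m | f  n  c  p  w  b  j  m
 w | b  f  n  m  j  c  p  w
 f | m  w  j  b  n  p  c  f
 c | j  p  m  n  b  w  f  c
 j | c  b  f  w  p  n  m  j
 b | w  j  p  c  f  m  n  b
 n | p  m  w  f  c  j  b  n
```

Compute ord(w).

2

The identity element is n (its row matches the header).
w^1 = w
w^2 = w*w = n
The first power of w equal to the identity is w^2, so ord(w) = 2.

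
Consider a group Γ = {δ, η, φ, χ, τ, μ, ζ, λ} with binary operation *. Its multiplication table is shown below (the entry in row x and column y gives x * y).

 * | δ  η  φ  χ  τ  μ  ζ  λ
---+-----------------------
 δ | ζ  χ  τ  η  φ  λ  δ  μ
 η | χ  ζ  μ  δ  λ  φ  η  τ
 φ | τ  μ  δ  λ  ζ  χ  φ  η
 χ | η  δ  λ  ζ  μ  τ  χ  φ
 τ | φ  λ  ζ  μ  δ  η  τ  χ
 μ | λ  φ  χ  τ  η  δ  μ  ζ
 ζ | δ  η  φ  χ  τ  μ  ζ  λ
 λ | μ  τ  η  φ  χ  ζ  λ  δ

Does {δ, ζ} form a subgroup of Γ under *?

Yes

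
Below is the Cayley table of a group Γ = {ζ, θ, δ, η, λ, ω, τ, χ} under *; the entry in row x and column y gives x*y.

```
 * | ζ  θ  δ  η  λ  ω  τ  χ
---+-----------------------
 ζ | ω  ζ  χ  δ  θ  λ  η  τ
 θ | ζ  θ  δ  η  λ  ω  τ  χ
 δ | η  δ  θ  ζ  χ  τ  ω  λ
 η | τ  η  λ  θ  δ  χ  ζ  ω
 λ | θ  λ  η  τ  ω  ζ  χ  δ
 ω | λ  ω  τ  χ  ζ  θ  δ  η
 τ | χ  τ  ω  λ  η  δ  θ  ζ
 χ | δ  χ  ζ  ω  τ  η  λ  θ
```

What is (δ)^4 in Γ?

δ^1 = δ
δ^2 = δ*δ = θ
δ^3 = θ*δ = δ
δ^4 = δ*δ = θ

θ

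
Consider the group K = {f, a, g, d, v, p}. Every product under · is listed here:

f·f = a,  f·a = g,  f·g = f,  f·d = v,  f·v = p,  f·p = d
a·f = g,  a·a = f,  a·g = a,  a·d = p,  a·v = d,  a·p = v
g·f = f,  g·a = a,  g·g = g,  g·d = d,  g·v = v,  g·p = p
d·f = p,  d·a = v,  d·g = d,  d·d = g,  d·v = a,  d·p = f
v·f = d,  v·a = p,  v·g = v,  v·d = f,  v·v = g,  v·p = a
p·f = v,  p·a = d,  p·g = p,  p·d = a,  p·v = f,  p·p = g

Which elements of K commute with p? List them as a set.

{g, p}

Compare row p with column p entry by entry.
f·p = d but p·f = v, so f does not.
Collecting the elements that commute with p: C(p) = {g, p}.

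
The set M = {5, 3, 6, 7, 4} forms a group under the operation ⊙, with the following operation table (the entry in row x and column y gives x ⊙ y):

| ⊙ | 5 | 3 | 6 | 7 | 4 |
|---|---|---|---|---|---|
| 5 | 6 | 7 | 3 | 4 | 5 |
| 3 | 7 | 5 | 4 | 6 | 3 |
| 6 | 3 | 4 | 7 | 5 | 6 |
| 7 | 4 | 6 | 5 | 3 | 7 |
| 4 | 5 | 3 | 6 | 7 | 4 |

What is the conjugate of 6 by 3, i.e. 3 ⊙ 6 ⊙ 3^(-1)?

6

The identity is 4. In row 3, the entry 4 sits in column 6, so 3^(-1) = 6.
3 ⊙ 6 = 4
4 ⊙ 6 = 6
(Structurally, M here is isomorphic to the cyclic group Z_5.)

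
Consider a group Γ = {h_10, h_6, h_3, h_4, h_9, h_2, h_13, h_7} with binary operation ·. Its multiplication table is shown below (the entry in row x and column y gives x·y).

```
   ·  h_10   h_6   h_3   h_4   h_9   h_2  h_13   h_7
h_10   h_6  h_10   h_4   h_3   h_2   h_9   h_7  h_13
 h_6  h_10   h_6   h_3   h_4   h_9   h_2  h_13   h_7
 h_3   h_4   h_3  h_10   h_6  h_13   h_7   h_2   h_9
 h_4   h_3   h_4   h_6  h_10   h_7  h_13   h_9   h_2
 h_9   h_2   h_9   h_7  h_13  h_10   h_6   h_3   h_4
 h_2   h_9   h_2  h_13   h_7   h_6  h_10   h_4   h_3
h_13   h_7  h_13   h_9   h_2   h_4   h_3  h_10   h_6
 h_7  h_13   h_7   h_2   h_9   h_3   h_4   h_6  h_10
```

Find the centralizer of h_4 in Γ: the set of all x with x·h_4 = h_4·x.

{h_10, h_3, h_4, h_6}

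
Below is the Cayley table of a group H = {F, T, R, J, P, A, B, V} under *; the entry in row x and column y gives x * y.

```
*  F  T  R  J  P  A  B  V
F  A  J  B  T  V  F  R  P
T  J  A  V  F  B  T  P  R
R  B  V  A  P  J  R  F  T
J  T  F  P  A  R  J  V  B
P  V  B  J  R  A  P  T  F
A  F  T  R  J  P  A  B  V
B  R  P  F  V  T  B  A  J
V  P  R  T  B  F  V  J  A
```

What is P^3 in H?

P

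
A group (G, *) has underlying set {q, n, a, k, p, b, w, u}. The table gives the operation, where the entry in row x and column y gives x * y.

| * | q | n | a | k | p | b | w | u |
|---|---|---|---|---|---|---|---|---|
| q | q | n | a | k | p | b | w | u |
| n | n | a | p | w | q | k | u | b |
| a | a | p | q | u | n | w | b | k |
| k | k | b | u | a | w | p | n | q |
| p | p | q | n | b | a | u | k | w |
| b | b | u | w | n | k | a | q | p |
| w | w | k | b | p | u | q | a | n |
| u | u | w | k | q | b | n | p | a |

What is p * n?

q

Read row p, column n: p * n = q.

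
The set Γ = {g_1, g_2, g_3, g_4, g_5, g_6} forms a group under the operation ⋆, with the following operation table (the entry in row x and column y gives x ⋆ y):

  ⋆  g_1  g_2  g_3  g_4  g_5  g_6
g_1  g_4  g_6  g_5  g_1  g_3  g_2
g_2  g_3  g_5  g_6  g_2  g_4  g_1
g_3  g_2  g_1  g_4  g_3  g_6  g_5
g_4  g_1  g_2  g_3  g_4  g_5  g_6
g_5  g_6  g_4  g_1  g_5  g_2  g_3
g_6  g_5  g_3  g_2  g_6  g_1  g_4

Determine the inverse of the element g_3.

g_3

First locate the identity: row g_4 matches the header, so g_4 is the identity.
Scan row g_3 for g_4: g_3 ⋆ g_3 = g_4. Hence g_3^(-1) = g_3.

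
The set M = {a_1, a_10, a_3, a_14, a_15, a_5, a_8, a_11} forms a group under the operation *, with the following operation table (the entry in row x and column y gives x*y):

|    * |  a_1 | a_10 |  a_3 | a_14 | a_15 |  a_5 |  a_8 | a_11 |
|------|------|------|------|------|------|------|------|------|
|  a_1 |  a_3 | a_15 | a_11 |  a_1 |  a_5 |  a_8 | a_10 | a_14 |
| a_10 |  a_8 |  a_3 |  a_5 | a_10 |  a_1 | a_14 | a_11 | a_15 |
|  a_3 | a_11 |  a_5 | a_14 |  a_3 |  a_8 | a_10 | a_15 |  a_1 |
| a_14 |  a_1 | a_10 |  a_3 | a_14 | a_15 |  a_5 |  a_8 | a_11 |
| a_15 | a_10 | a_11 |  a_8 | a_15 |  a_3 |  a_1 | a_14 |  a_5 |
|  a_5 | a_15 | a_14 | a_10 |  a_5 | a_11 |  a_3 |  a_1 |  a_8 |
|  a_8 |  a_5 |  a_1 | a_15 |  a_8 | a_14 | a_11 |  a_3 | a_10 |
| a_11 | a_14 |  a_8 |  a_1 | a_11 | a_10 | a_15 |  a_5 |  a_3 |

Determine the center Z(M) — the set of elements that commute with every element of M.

{a_14, a_3}

An element z is central iff its row equals its column in the table.
For a_8: a_8*a_1 = a_5 ≠ a_10 = a_1*a_8, so a_8 ∉ Z.
Checking each element this way leaves Z(M) = {a_14, a_3}.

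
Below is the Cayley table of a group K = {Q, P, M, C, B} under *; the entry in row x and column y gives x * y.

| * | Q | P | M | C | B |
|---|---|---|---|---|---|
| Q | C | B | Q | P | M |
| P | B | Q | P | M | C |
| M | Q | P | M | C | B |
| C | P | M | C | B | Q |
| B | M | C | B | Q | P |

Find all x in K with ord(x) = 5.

{B, C, P, Q}

Identity is M. Compute the order of each non-identity element by repeated multiplication:
  Q: Q → C → P → B → M  (order 5)
  P: P → Q → B → C → M  (order 5)
  C: C → B → Q → P → M  (order 5)
  B: B → P → C → Q → M  (order 5)
Elements of order 5: {B, C, P, Q}.
(Structurally, K here is isomorphic to the cyclic group Z_5.)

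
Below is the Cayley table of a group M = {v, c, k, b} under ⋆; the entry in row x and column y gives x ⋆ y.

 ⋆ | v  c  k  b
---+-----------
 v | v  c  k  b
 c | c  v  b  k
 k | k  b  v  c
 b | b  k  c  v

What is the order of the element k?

The identity element is v (its row matches the header).
k^1 = k
k^2 = k ⋆ k = v
The first power of k equal to the identity is k^2, so ord(k) = 2.

2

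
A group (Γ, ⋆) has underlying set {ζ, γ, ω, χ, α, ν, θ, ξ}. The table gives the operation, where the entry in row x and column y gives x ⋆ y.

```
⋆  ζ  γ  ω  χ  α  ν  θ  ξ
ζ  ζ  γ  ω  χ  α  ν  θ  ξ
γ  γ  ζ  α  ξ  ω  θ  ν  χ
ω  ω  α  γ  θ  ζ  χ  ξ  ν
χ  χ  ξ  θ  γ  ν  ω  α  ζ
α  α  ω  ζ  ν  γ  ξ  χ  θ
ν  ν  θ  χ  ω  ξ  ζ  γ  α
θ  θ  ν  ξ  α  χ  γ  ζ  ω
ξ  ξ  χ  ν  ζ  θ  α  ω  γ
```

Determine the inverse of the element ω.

α

First locate the identity: row ζ matches the header, so ζ is the identity.
Scan row ω for ζ: ω ⋆ α = ζ. Hence ω^(-1) = α.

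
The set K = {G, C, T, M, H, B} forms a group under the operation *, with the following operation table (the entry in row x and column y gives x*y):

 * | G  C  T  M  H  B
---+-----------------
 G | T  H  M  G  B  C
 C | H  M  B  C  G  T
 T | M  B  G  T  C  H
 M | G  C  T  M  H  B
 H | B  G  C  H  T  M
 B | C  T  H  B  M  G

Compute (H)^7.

H^1 = H
H^2 = H*H = T
H^3 = T*H = C
H^4 = C*H = G
H^5 = G*H = B
H^6 = B*H = M
H^7 = M*H = H
(Structurally, K here is isomorphic to the cyclic group Z_6.)

H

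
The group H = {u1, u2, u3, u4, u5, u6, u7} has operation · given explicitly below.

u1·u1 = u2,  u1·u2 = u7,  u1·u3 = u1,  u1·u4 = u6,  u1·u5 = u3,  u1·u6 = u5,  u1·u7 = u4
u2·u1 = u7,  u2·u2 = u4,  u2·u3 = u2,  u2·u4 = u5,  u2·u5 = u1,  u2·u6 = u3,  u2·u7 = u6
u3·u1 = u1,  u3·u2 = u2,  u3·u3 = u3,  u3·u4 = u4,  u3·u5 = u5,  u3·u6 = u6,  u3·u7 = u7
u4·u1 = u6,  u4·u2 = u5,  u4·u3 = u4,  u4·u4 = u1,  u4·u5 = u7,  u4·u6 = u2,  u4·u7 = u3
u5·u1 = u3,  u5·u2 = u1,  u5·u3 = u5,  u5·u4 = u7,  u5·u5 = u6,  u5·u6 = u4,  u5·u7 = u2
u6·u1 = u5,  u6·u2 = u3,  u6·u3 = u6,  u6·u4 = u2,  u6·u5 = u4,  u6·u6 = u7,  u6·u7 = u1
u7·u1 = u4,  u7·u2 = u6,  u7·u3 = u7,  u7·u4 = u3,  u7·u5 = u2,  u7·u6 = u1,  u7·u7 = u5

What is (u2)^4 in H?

u2^1 = u2
u2^2 = u2·u2 = u4
u2^3 = u4·u2 = u5
u2^4 = u5·u2 = u1

u1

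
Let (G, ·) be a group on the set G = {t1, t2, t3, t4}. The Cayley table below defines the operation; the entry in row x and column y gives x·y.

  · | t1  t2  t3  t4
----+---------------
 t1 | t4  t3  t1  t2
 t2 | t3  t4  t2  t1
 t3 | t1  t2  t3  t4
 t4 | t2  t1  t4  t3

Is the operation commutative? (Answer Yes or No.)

Yes

Check whether the table is symmetric across its main diagonal.
Every entry (row x, col y) equals the entry (row y, col x), so G is abelian.
(In fact G ≅ the cyclic group Z_4.)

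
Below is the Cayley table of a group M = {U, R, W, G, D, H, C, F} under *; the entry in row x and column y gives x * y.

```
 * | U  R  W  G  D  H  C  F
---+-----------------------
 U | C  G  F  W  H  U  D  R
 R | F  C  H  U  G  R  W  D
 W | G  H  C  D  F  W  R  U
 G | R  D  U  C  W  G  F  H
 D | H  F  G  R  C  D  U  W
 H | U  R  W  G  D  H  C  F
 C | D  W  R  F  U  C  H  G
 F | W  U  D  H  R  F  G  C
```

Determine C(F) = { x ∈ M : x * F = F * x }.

{C, F, G, H}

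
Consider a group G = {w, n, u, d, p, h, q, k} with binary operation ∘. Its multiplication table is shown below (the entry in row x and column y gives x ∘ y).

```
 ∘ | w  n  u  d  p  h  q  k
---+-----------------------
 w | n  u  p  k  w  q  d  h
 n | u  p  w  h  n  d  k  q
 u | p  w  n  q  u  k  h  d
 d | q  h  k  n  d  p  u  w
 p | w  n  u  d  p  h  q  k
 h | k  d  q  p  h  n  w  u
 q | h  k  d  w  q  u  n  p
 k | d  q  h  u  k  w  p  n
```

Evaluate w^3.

u

w^1 = w
w^2 = w ∘ w = n
w^3 = n ∘ w = u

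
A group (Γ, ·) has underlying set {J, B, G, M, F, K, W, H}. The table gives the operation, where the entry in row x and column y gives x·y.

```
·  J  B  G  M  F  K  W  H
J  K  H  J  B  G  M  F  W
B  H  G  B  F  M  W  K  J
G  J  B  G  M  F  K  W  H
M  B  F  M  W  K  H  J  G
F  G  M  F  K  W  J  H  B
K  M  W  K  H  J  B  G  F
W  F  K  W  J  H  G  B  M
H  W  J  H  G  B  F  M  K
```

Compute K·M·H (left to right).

K·M = H
H·H = K

K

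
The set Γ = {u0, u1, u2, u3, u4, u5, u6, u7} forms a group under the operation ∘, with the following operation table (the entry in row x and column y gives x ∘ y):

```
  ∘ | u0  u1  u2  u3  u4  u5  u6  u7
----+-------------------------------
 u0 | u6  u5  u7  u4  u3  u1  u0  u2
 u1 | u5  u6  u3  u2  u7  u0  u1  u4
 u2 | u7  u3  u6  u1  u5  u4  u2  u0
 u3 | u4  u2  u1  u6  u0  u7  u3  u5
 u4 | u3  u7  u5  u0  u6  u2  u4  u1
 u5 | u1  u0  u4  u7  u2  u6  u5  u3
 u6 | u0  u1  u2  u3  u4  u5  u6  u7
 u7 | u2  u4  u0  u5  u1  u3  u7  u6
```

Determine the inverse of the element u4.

First locate the identity: row u6 matches the header, so u6 is the identity.
Scan row u4 for u6: u4 ∘ u4 = u6. Hence u4^(-1) = u4.

u4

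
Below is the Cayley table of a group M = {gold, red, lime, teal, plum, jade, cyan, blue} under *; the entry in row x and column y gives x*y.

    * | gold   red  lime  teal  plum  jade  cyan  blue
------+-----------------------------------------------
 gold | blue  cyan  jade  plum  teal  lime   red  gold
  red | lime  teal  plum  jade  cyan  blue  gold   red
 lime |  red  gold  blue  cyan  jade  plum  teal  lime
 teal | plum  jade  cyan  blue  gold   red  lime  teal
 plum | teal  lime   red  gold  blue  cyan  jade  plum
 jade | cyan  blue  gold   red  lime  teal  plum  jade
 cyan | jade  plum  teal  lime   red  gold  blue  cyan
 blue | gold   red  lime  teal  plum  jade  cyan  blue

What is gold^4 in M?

blue

gold^1 = gold
gold^2 = gold*gold = blue
gold^3 = blue*gold = gold
gold^4 = gold*gold = blue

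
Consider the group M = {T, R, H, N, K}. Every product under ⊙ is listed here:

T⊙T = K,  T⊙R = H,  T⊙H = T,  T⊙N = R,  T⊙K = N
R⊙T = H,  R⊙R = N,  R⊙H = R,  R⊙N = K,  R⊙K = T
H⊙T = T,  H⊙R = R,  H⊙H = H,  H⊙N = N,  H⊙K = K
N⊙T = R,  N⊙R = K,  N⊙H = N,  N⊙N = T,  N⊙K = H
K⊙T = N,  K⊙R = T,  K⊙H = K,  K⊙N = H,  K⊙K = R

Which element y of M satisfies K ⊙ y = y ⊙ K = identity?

N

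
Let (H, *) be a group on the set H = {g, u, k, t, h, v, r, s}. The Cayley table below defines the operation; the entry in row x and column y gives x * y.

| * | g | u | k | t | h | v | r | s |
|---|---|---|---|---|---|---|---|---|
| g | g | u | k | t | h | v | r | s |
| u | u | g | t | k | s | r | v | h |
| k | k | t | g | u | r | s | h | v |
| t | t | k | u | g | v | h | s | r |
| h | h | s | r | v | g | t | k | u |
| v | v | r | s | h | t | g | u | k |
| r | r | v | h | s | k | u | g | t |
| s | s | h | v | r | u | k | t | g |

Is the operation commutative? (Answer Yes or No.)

Check whether the table is symmetric across its main diagonal.
Every entry (row x, col y) equals the entry (row y, col x), so H is abelian.

Yes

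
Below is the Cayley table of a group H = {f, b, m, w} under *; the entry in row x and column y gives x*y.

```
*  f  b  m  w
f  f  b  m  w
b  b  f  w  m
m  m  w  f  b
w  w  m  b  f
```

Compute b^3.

b

b^1 = b
b^2 = b*b = f
b^3 = f*b = b
(Structurally, H here is isomorphic to the Klein four-group V_4.)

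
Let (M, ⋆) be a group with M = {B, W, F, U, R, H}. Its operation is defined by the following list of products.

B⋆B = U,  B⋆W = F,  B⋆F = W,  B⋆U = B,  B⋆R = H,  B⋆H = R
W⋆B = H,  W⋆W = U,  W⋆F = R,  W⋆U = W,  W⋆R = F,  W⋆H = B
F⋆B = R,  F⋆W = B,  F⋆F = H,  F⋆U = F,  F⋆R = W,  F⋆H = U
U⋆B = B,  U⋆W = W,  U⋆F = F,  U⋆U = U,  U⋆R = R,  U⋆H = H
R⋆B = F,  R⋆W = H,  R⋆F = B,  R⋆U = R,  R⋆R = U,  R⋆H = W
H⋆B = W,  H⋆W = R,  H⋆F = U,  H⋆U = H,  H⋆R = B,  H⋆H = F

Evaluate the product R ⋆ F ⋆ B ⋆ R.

R ⋆ F = B
B ⋆ B = U
U ⋆ R = R

R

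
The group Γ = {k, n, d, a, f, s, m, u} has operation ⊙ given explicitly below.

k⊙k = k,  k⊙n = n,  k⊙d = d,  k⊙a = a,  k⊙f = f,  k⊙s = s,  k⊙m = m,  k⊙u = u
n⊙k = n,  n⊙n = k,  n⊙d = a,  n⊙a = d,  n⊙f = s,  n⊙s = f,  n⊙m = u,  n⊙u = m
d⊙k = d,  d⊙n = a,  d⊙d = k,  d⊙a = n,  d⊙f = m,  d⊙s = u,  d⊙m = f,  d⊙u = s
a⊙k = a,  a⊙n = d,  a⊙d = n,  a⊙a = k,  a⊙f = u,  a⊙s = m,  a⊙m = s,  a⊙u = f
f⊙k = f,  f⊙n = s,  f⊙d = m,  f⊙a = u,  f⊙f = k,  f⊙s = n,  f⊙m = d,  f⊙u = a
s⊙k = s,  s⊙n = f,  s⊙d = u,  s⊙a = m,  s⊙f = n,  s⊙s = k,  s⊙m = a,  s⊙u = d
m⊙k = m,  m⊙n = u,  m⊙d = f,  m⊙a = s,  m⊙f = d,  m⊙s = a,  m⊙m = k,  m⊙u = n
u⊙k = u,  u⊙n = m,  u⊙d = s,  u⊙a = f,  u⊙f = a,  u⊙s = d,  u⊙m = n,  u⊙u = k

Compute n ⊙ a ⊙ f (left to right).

m

n ⊙ a = d
d ⊙ f = m
(Structurally, Γ here is isomorphic to the elementary abelian group (Z_2)^3.)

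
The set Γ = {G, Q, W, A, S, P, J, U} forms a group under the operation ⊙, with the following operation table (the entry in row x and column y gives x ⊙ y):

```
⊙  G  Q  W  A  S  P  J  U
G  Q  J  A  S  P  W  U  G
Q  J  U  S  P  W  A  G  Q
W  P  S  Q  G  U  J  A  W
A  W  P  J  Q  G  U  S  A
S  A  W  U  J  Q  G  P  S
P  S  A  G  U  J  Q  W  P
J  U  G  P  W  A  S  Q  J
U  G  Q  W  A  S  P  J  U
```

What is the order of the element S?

The identity element is U (its row matches the header).
S^1 = S
S^2 = S ⊙ S = Q
S^3 = Q ⊙ S = W
S^4 = W ⊙ S = U
The first power of S equal to the identity is S^4, so ord(S) = 4.

4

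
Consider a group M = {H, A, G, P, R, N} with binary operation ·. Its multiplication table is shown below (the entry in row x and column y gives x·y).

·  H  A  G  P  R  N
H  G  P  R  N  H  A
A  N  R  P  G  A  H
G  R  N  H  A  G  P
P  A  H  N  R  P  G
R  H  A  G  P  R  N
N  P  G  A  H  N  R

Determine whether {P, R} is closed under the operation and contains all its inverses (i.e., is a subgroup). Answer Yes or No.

Yes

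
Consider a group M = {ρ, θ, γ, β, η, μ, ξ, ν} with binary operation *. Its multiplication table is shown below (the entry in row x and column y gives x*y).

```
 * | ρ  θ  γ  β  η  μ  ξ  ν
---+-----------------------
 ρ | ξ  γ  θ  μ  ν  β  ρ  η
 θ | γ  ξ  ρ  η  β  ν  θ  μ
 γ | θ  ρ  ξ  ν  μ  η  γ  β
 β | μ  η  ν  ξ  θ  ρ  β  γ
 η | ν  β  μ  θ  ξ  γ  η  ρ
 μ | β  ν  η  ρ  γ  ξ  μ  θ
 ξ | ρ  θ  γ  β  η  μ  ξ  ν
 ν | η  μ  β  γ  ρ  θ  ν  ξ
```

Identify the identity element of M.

ξ

The identity e satisfies e*x = x for all x, so its row in the table reproduces the column headers.
Row ξ reads: ρ, θ, γ, β, η, μ, ξ, ν — exactly the header order. So ξ is the identity.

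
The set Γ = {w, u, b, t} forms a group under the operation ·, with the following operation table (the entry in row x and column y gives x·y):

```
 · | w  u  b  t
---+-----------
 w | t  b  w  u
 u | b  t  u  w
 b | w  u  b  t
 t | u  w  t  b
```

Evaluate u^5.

u

u^1 = u
u^2 = u·u = t
u^3 = t·u = w
u^4 = w·u = b
u^5 = b·u = u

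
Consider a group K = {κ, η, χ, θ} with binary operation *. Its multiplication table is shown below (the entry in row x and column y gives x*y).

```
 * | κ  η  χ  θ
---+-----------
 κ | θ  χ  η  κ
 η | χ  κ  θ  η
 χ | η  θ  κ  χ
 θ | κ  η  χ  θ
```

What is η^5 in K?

η^1 = η
η^2 = η*η = κ
η^3 = κ*η = χ
η^4 = χ*η = θ
η^5 = θ*η = η

η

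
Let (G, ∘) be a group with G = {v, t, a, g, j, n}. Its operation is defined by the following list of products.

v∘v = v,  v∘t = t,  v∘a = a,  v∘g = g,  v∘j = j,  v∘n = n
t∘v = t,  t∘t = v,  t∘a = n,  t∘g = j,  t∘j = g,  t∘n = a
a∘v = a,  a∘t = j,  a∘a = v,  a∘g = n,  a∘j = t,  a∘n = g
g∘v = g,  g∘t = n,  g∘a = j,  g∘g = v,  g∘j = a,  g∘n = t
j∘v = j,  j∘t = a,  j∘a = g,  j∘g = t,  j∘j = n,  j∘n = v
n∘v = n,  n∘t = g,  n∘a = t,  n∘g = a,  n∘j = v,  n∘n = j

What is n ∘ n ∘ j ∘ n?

n ∘ n = j
j ∘ j = n
n ∘ n = j
(Structurally, G here is isomorphic to the symmetric group S_3.)

j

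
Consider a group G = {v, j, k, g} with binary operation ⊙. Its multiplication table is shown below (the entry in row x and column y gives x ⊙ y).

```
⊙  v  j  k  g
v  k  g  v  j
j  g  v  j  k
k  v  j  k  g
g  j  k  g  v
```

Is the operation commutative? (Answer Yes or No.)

Yes

Check whether the table is symmetric across its main diagonal.
Every entry (row x, col y) equals the entry (row y, col x), so G is abelian.
(In fact G ≅ the cyclic group Z_4.)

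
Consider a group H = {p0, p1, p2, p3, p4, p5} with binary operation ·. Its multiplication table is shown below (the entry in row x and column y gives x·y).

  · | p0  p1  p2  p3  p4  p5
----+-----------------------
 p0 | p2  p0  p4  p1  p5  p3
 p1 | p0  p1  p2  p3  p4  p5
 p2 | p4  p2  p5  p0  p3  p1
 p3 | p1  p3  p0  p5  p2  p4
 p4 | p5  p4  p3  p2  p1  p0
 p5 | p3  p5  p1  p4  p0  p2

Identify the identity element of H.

p1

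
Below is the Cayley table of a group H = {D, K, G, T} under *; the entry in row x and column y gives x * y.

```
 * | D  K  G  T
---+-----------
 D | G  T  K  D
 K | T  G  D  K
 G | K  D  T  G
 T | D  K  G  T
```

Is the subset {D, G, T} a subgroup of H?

No

G * D = K, which is not in {D, G, T}.
The subset is not closed under *, so it is not a subgroup.
(Structurally, H here is isomorphic to the cyclic group Z_4.)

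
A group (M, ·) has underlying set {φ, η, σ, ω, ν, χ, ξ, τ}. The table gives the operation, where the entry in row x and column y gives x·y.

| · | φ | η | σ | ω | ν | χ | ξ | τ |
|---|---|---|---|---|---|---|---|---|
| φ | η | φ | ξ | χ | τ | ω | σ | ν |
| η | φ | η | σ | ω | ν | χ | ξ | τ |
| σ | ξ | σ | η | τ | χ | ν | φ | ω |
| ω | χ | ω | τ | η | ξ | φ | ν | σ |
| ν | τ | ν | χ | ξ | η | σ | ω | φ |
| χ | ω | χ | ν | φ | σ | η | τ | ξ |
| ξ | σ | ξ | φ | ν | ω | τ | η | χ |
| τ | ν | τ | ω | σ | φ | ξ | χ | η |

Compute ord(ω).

2

The identity element is η (its row matches the header).
ω^1 = ω
ω^2 = ω·ω = η
The first power of ω equal to the identity is ω^2, so ord(ω) = 2.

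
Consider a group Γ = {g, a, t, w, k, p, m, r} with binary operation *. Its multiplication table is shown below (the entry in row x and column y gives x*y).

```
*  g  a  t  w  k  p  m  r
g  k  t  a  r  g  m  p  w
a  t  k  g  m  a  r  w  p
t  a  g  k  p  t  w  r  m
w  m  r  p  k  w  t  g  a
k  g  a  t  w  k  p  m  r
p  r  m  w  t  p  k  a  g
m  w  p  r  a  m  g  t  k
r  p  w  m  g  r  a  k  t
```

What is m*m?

Read row m, column m: m*m = t.

t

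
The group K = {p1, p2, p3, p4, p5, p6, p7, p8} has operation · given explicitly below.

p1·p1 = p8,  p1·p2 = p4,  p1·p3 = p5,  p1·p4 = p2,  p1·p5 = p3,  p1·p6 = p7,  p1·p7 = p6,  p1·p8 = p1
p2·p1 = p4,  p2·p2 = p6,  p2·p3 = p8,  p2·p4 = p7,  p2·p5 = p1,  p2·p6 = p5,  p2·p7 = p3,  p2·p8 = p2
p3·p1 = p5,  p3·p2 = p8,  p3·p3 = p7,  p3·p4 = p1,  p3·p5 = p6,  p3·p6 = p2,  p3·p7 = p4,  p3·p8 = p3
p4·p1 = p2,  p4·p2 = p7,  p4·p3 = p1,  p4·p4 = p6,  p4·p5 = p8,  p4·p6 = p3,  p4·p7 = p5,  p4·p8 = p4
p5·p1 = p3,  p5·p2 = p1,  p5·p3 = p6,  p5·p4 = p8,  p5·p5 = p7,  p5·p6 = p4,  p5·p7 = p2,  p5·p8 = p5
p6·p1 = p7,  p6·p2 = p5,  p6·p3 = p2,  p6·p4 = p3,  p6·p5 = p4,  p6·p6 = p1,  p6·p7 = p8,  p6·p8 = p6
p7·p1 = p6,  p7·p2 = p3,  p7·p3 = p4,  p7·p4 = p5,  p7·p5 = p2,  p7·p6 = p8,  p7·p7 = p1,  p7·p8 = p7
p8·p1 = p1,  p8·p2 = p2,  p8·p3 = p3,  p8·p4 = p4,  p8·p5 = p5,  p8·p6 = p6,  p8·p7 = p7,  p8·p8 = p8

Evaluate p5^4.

p5^1 = p5
p5^2 = p5·p5 = p7
p5^3 = p7·p5 = p2
p5^4 = p2·p5 = p1

p1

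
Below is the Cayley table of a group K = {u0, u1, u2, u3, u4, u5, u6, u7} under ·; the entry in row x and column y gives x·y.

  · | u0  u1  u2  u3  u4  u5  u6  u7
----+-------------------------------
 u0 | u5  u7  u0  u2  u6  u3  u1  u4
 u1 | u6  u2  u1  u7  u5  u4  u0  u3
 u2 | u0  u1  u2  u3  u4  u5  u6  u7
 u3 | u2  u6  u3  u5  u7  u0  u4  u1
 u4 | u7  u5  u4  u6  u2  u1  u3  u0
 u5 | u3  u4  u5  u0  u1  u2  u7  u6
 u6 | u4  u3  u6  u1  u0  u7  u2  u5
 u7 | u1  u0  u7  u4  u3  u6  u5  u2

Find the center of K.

An element z is central iff its row equals its column in the table.
For u0: u0·u1 = u7 ≠ u6 = u1·u0, so u0 ∉ Z.
Checking each element this way leaves Z(K) = {u2, u5}.
(Structurally, K here is isomorphic to the dihedral group D_4.)

{u2, u5}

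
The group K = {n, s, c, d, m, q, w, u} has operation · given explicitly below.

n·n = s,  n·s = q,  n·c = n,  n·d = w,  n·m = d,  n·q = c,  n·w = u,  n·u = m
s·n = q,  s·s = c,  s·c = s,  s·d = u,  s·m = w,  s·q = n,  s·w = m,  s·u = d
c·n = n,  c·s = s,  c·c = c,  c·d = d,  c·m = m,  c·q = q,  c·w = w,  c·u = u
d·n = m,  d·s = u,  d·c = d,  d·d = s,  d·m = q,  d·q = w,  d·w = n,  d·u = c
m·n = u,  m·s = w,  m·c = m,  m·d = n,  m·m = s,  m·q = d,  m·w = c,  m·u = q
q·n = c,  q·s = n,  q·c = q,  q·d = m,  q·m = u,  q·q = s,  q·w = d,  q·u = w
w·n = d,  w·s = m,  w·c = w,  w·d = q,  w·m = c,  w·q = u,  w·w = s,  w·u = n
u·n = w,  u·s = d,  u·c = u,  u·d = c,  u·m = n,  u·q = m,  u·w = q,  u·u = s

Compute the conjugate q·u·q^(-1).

d

The identity is c. In row q, the entry c sits in column n, so q^(-1) = n.
q·u = w
w·n = d
(Structurally, K here is isomorphic to the quaternion group Q_8.)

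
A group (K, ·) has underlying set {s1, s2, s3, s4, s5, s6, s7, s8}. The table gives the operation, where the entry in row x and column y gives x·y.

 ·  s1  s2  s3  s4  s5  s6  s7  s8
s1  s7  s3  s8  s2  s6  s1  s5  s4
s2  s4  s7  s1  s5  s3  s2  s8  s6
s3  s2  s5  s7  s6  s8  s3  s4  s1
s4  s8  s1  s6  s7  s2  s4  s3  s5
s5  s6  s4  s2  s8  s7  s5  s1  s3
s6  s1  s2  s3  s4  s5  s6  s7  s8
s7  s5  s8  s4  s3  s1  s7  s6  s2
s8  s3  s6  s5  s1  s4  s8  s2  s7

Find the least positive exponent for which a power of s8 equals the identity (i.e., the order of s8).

The identity element is s6 (its row matches the header).
s8^1 = s8
s8^2 = s8·s8 = s7
s8^3 = s7·s8 = s2
s8^4 = s2·s8 = s6
The first power of s8 equal to the identity is s8^4, so ord(s8) = 4.

4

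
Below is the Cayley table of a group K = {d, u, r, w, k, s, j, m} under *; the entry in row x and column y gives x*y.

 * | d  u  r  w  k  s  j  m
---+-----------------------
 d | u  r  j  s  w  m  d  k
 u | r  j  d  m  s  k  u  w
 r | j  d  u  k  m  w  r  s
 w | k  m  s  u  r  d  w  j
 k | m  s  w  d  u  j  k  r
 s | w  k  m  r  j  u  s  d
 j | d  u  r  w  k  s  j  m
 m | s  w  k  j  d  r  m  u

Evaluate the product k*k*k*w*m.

s

k*k = u
u*k = s
s*w = r
r*m = s
(Structurally, K here is isomorphic to the quaternion group Q_8.)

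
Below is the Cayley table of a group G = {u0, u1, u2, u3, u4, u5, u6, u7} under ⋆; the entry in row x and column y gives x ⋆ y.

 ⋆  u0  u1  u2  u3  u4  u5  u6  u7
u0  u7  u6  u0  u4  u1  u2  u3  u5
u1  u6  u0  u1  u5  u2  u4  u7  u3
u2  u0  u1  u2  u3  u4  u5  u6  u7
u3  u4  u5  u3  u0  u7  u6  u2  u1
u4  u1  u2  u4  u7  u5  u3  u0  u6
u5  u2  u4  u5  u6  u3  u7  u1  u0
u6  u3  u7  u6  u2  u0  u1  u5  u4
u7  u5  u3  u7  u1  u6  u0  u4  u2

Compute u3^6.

u3^1 = u3
u3^2 = u3 ⋆ u3 = u0
u3^3 = u0 ⋆ u3 = u4
u3^4 = u4 ⋆ u3 = u7
u3^5 = u7 ⋆ u3 = u1
u3^6 = u1 ⋆ u3 = u5

u5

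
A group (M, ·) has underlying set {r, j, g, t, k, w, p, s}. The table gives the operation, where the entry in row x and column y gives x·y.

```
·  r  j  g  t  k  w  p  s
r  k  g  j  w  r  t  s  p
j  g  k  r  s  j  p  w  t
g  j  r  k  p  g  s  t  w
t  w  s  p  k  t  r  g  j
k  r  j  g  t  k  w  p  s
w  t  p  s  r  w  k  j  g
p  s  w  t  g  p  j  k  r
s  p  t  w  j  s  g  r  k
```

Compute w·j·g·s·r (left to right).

g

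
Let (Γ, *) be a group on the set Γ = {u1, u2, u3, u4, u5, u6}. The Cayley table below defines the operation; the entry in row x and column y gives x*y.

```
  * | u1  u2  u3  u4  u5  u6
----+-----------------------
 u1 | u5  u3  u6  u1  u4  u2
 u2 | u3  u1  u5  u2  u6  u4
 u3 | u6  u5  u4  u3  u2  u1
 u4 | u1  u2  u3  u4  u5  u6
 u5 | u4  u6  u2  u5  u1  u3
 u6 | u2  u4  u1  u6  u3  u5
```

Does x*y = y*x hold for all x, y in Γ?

Yes

Check whether the table is symmetric across its main diagonal.
Every entry (row x, col y) equals the entry (row y, col x), so Γ is abelian.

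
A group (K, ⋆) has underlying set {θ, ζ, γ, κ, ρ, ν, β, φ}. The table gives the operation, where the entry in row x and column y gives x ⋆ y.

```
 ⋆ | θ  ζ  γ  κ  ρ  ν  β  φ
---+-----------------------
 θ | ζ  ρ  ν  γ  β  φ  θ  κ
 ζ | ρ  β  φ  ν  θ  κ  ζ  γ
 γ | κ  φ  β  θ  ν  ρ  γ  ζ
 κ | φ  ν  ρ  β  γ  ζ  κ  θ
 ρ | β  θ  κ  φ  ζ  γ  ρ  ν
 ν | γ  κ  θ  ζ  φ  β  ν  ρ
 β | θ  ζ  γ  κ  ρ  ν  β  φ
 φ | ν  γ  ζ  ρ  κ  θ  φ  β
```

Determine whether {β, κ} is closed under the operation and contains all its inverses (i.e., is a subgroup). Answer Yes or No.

{β, κ} contains the identity β.
Checking products: every product of two elements of {β, κ} (read from the table) lies in {β, κ}, so the set is closed.
In a finite group, a nonempty closed subset is a subgroup. So {β, κ} ≤ K.

Yes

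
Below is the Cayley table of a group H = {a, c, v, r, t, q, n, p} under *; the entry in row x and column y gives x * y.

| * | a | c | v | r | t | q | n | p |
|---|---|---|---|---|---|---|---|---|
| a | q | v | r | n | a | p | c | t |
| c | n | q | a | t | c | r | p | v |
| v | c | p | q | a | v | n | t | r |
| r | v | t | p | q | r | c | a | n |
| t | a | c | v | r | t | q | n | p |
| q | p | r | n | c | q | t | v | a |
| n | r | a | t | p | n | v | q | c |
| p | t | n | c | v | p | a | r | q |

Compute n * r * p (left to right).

n * r = p
p * p = q

q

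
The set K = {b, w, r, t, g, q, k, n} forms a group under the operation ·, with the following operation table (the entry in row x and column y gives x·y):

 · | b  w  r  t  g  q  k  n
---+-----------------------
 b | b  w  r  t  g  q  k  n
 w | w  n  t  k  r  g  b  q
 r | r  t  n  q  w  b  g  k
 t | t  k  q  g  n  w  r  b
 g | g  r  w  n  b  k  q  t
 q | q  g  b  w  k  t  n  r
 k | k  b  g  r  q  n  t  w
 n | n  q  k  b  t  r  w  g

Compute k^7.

w

k^1 = k
k^2 = k·k = t
k^3 = t·k = r
k^4 = r·k = g
k^5 = g·k = q
k^6 = q·k = n
k^7 = n·k = w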